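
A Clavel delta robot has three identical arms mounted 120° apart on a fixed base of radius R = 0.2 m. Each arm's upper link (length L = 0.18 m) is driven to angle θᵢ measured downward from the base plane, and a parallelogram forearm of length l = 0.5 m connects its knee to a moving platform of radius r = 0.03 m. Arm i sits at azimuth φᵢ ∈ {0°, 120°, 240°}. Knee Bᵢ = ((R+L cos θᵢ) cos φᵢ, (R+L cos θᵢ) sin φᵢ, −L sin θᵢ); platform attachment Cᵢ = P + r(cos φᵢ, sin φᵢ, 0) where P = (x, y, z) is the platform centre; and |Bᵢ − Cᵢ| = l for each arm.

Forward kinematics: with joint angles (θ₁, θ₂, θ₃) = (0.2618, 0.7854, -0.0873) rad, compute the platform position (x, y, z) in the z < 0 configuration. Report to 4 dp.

φ1=0.0°: virtual centre (0.3439, 0.0000, -0.0466), radius l
S2 = (0.2973·cos120.0°, 0.2973·sin120.0°, -0.1273) = (-0.1486, 0.2575, -0.1273)
S3 = (0.3493·cos240.0°, 0.3493·sin240.0°, 0.0157) = (-0.1747, -0.3025, 0.0157)
eliminate P² terms by subtracting sphere 1 from 2 and 3
linear system: -0.9850x+0.5149y = -0.0158−-0.1614z; -1.0370x+-0.6050y = 0.0019−0.1246z
Cramer: x(z) = 0.0076-0.0297z;  y(z) = -0.0162+0.2567z
into |P−S₁|² = l²: 1.0668z² + 0.1048z + -0.1345 = 0;  Δ = 0.5850;  z = -0.4076 or 0.3094 → z<0 root = -0.4076
x = 0.0197, y = -0.1208

(0.0197, -0.1208, -0.4076)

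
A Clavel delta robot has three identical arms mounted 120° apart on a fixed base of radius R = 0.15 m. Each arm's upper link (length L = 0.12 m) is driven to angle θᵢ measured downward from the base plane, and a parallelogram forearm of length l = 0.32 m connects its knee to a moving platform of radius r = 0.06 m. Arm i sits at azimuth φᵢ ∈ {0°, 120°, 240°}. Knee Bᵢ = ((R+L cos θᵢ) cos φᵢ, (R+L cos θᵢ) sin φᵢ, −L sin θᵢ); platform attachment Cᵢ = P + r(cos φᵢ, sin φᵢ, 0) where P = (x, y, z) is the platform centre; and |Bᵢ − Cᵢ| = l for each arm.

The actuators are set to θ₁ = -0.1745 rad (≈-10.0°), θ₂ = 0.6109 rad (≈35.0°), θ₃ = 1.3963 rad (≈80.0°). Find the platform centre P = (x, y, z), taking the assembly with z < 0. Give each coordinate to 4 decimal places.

(0.1419, 0.1006, -0.2756)

arm 1 at φ=0.0°: ρ1 = 0.2082;  centre 1 = (0.2082, 0.0000, 0.0208)
arm 2 at φ=120.0°: ρ2 = 0.1883;  centre 2 = (-0.0941, 0.1631, -0.0688)
centre 3 = (0.1108·cos240.0°, 0.1108·sin240.0°, -0.1182) = (-0.0554, -0.0960, -0.1182)
subtract pairs → two planes through P
[-0.6047 0.3261 -0.1793]·P = -0.0036;  [-0.5272 -0.1920 -0.2780]·P = -0.0175
det = 0.2880;  x = 0.0222+-0.4344z,  y = 0.0302+-0.2554z
quadratic in z: (1.2539)z²+(0.1044)z+(-0.0665)=0, √Δ=0.5868 → z ∈ {-0.2756, 0.1923}; z = -0.2756 (taking z<0)
x = 0.1419, y = 0.1006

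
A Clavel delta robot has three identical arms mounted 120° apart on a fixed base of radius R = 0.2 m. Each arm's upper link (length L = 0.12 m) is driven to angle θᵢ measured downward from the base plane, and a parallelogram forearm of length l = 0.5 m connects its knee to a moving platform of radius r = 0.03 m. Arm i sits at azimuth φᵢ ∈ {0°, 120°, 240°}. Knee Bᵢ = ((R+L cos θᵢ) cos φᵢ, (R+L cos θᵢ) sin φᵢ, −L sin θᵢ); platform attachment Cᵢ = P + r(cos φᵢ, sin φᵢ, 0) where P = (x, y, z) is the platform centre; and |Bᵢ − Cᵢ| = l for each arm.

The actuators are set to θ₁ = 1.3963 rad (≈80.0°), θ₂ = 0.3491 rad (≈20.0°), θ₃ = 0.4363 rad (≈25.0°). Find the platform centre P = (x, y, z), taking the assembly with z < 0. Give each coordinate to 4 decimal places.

(-0.1514, 0.0104, -0.4825)

φ1=0.0°: virtual centre (0.1908, 0.0000, -0.1182), radius l
O2 = (0.2828·cos120.0°, 0.2828·sin120.0°, -0.0410) = (-0.1414, 0.2449, -0.0410)
arm 3 at φ=240.0°: e+L cos θ3 = 0.2788;  O3 = (-0.1394, -0.2414, -0.0507)
eliminate P² terms by subtracting sphere 1 from 2 and 3
plane₁₂: -0.6644x+0.4898y+0.1543z = 0.0313
det = 0.6443;  x = -0.0461+0.2182z,  y = 0.0012+-0.0190z
quadratic in z: (1.0480)z²+(0.1329)z+(-0.1799)=0, √Δ=0.8784 → z ∈ {-0.4825, 0.3557}; z = -0.4825 (taking z<0)
x = -0.1514, y = 0.0104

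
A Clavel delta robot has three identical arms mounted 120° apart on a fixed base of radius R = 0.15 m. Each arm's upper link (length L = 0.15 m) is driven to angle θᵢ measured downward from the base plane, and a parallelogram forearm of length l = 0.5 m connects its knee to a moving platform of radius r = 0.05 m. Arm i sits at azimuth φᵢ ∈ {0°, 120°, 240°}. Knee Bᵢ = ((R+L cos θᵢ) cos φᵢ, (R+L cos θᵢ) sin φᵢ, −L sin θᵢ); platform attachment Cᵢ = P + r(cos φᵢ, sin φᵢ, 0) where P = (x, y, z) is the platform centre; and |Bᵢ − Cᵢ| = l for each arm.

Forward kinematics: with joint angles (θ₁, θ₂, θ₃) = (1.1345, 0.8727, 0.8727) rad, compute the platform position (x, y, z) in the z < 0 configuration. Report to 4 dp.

O1 = (0.1634·cos0.0°, 0.1634·sin0.0°, -0.1359) = (0.1634, 0.0000, -0.1359)
arm 2 at φ=120.0°: ρ2 = 0.1964;  O2 = (-0.0982, 0.1701, -0.1149)
φ3=240.0°: virtual centre (-0.0982, -0.1701, -0.1149), radius l
eliminate P² terms by subtracting sphere 1 from 2 and 3
[-0.5232 0.3402 0.0421]·P = 0.0066;  [-0.5232 -0.3402 0.0421]·P = 0.0066
Cramer: x(z) = -0.0126+0.0804z;  y(z) = 0.0000-0.0000z
quadratic in z: (1.0065)z²+(0.2436)z+(-0.2005)=0, √Δ=0.9310 → z ∈ {-0.5835, 0.3415}; z = -0.5835 (taking z<0)
x = -0.0596, y = 0.0000

(-0.0596, 0.0000, -0.5835)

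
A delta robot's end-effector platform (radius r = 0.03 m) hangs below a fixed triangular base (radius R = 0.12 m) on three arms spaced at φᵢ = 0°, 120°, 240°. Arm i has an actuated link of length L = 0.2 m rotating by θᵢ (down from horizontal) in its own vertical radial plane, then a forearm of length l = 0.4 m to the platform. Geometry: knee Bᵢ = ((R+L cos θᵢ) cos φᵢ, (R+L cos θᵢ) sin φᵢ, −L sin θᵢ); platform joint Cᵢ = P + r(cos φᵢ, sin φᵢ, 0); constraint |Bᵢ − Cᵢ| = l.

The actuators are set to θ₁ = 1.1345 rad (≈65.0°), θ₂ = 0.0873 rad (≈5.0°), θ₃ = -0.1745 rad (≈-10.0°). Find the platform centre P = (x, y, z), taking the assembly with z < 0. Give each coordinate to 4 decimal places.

(-0.2078, -0.0309, -0.2946)

arm 1 at φ=0.0°: e+L cos θ1 = 0.1745;  centre 1 = (0.1745, 0.0000, -0.1813)
centre 2 = (0.2892·cos120.0°, 0.2892·sin120.0°, -0.0174) = (-0.1446, 0.2505, -0.0174)
centre 3 = (0.2870·cos240.0°, 0.2870·sin240.0°, 0.0347) = (-0.1435, -0.2485, 0.0347)
|centre ₂|²−|centre ₁|² = 0.0206;  |centre ₃|²−|centre ₁|² = 0.0202
[-0.6383 0.5010 0.3277]·P = 0.0206;  [-0.6360 -0.4970 0.4320]·P = 0.0202
Cramer: x(z) = -0.0321+0.5965z;  y(z) = 0.0003+0.1059z
quadratic in z: (1.3670)z²+(0.1161)z+(-0.0845)=0, √Δ=0.6894 → z ∈ {-0.2946, 0.2097}; z = -0.2946 (taking z<0)
x = -0.2078, y = -0.0309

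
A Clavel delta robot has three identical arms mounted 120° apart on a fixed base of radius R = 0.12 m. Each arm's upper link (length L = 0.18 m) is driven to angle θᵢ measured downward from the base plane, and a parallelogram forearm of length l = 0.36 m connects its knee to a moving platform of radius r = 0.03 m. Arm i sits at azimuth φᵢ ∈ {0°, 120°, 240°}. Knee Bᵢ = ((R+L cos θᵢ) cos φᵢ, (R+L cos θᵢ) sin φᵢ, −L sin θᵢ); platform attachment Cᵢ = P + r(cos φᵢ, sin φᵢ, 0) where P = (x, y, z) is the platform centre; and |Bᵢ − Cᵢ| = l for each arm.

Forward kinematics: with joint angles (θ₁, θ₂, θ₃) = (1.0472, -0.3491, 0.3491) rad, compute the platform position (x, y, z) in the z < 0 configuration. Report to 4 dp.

(-0.1558, 0.0723, -0.2637)

arm 1 at φ=0.0°: (R−r)+L cos θ1 = 0.1800;  centre 1 = (0.1800, 0.0000, -0.1559)
centre 2 = (0.2591·cos120.0°, 0.2591·sin120.0°, 0.0616) = (-0.1296, 0.2244, 0.0616)
centre 3 = (0.2591·cos240.0°, 0.2591·sin240.0°, -0.0616) = (-0.1296, -0.2244, -0.0616)
|centre ₂|²−|centre ₁|² = 0.0142;  |centre ₃|²−|centre ₁|² = 0.0142
[-0.6191 0.4488 0.4349]·P = 0.0142;  [-0.6191 -0.4488 0.1886]·P = 0.0142
det = 0.5558;  x = -0.0230+0.5036z,  y = 0.0000+-0.2743z
into |P−centre ₁|² = l²: 1.3288z² + 0.1073z + -0.0641 = 0;  Δ = 0.3522;  z = -0.2637 or 0.1829 → z<0 root = -0.2637
x = -0.1558, y = 0.0723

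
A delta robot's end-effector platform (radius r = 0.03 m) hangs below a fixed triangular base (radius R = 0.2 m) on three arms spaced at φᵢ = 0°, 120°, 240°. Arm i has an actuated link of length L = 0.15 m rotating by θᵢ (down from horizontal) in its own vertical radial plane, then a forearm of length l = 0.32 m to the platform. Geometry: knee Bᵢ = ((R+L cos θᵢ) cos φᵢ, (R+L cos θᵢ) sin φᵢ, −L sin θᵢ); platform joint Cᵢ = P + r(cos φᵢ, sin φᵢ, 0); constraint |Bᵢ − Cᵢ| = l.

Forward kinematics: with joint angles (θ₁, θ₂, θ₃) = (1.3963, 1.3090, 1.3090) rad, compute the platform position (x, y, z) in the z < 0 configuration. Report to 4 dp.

(-0.0109, 0.0000, -0.3918)

O1 = (0.1960·cos0.0°, 0.1960·sin0.0°, -0.1477) = (0.1960, 0.0000, -0.1477)
arm 2 at φ=120.0°: ρ2 = 0.2088;  O2 = (-0.1044, 0.1808, -0.1449)
arm 3 at φ=240.0°: ρ3 = 0.2088;  O3 = (-0.1044, -0.1808, -0.1449)
subtract pairs → two planes through P
plane₁₂: -0.6009x+0.3617y+0.0057z = 0.0043
det = 0.4347;  x = -0.0072+0.0094z,  y = 0.0000+0.0000z
sphere 1 gives Az²+Bz+C=0 with A=1.0001, B=0.2916, C=-0.0393;  B²−4AC=0.2421;  roots -0.3918, 0.1002;  negative root z = -0.3918
x = -0.0109, y = 0.0000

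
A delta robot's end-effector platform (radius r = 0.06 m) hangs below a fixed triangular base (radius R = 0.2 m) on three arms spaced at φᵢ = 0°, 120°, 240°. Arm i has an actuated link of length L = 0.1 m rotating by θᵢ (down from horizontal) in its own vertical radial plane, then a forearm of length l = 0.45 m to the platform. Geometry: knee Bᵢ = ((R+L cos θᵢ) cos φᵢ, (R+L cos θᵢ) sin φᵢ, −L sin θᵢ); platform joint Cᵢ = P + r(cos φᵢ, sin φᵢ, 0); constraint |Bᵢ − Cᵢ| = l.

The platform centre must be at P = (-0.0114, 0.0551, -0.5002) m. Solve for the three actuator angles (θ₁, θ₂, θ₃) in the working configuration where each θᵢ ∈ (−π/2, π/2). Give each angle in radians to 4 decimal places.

θ₁ = 1.2219, θ₂ = 0.8727, θ₃ = 1.3969

arm 1 (φ=0.0°): x'=-0.0114, y'=0.0551
  A=0.1514, B=-0.5002, C=(l²−L²−A²−y'²−z²)/(2L)=-0.4183
  θ1 = atan2(B,A) + arccos(C/0.5226) = 1.2219
arm 2 (φ=120.0°): x'=0.0534, y'=-0.0177
  A cos θ + B sin θ = C:  0.0866·cos θ + -0.5002·sin θ = -0.3275
  √(A²+B²)=0.5076;  θ2 = -1.3994+2.2721 ≈ 0.8727
φ3=240.0° → target in arm frame (-0.0420, -0.0374)
  A=0.1820, B=-0.5002, C=(l²−L²−A²−y'²−z²)/(2L)=-0.4612
  √(A²+B²)=0.5323;  θ3 = -1.2218+2.6187 ≈ 1.3969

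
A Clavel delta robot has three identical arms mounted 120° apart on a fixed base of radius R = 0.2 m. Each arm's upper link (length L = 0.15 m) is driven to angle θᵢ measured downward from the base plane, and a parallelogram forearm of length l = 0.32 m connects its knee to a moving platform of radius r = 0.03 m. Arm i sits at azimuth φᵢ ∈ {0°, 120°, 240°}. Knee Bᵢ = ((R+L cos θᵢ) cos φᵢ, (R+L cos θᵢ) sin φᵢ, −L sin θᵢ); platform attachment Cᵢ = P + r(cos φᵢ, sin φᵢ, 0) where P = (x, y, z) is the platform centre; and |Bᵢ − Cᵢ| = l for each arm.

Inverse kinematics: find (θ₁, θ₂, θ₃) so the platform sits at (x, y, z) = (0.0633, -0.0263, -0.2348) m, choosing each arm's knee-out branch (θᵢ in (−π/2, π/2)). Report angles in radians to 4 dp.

θ₁ = 0.2617, θ₂ = 1.0472, θ₃ = 0.7852

rotate P by −φ1: (0.0633, -0.0263, -0.2348)
  A=0.1067, B=-0.2348, C=(l²−L²−A²−y'²−z²)/(2L)=0.0423
  γ=atan2(-0.2348,0.1067)=-1.1443;  ψ=arccos(0.1640)=1.4060;  θ1=γ+ψ≈0.2617
arm 2 (φ=120.0°): x'=-0.0544, y'=-0.0417
  e−x'=0.2244;  (l²−L²−(e−x')²−y'²−z²)/2L = -0.0911
  √(A²+B²)=0.3248;  θ2 = -0.8080+1.8551 ≈ 1.0472
φ3=240.0° → target in arm frame (-0.0089, 0.0680)
  A=0.1789, B=-0.2348, C=(l²−L²−A²−y'²−z²)/(2L)=-0.0395
  √(A²+B²)=0.2952;  θ3 = -0.9198+1.7050 ≈ 0.7852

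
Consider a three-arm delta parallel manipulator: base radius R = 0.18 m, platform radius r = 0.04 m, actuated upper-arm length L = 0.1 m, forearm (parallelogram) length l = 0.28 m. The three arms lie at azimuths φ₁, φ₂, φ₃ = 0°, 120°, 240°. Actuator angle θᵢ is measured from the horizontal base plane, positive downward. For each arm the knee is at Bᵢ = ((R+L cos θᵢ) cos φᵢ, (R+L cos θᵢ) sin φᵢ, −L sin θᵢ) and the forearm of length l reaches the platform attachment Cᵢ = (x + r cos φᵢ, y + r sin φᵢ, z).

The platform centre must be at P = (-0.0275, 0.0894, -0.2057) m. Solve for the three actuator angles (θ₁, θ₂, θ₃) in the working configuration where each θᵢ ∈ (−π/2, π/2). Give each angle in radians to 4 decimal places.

rotate P by −φ1: (-0.0275, 0.0894, -0.2057)
  A cos θ + B sin θ = C:  0.1675·cos θ + -0.2057·sin θ = -0.0498
  γ=atan2(-0.2057,0.1675)=-0.8874;  ψ=arccos(-0.1878)=1.7597;  θ1=γ+ψ≈0.8723
arm 2 (φ=120.0°): x'=0.0912, y'=-0.0209
  A cos θ + B sin θ = C:  0.0488·cos θ + -0.2057·sin θ = 0.1163
  θ2 = atan2(B,A) + arccos(C/0.2114) = -0.3496
rotate P by −φ3: (-0.0637, -0.0685, -0.2057)
  A cos θ + B sin θ = C:  0.2037·cos θ + -0.2057·sin θ = -0.1004
  γ=atan2(-0.2057,0.2037)=-0.7904;  ψ=arccos(-0.3470)=1.9252;  θ3=γ+ψ≈1.1348

θ₁ = 0.8723, θ₂ = -0.3496, θ₃ = 1.1348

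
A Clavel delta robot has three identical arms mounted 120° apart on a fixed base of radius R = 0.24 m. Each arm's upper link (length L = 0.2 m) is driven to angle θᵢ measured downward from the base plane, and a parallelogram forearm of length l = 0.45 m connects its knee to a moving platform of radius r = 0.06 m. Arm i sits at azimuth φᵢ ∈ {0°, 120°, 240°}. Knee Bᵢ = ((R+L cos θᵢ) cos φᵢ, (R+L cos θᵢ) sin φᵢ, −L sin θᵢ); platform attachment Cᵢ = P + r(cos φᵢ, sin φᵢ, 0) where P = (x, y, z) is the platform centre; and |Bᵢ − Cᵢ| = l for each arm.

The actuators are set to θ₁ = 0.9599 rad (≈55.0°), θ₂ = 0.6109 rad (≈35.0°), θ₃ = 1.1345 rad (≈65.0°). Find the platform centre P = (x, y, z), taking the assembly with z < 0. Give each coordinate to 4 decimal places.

(-0.0141, 0.0866, -0.4794)

arm 1 at φ=0.0°: (R−r)+L cos θ1 = 0.2947;  S1 = (0.2947, 0.0000, -0.1638)
φ2=120.0°: virtual centre (-0.1719, 0.2978, -0.1147), radius l
arm 3 at φ=240.0°: (R−r)+L cos θ3 = 0.2645;  S3 = (-0.1323, -0.2291, -0.1813)
eliminate P² terms by subtracting sphere 1 from 2 and 3
[-0.9333 0.5955 0.0982]·P = 0.0177;  [-0.8540 -0.4582 -0.0349]·P = -0.0109
det = 0.9361;  x = -0.0017+0.0259z,  y = 0.0270+-0.1244z
quadratic in z: (1.0161)z²+(0.3056)z+(-0.0870)=0, √Δ=0.6687 → z ∈ {-0.4794, 0.1787}; z = -0.4794 (taking z<0)
x = -0.0141, y = 0.0866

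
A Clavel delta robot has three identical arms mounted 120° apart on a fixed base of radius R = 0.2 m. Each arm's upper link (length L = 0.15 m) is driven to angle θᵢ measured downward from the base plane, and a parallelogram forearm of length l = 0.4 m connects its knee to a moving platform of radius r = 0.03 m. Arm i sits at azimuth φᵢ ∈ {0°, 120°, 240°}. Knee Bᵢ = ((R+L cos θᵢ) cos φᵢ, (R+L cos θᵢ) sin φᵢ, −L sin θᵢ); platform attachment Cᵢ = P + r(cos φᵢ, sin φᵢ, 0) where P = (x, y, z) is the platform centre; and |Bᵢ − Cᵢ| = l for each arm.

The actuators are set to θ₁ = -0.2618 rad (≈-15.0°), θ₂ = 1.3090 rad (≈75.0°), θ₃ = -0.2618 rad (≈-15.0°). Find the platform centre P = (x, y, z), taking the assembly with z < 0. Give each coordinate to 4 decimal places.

φ1=0.0°: virtual centre (0.3149, 0.0000, 0.0388), radius l
centre 2 = (0.2088·cos120.0°, 0.2088·sin120.0°, -0.1449) = (-0.1044, 0.1808, -0.1449)
centre 3 = (0.3149·cos240.0°, 0.3149·sin240.0°, 0.0388) = (-0.1574, -0.2727, 0.0388)
subtract pairs → two planes through P
[-0.8386 0.3617 -0.3674]·P = -0.0361;  [-0.9447 -0.5454 0.0000]·P = 0.0000
det = 0.7991;  x = 0.0246+-0.2508z,  y = -0.0426+0.4344z
quadratic in z: (1.2516)z²+(0.0309)z+(-0.0724)=0, √Δ=0.6029 → z ∈ {-0.2532, 0.2285}; z = -0.2532 (taking z<0)
x = 0.0881, y = -0.1526

(0.0881, -0.1526, -0.2532)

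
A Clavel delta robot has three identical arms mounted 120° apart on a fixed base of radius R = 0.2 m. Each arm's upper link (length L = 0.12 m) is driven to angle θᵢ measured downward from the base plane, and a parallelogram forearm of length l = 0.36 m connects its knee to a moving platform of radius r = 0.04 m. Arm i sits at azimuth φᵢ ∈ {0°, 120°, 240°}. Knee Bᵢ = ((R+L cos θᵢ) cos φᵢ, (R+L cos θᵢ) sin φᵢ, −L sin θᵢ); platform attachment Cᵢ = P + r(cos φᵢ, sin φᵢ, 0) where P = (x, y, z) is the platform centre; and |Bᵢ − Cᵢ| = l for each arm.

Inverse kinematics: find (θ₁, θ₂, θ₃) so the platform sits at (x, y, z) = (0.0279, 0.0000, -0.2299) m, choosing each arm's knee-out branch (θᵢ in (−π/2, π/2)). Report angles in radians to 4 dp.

arm 1 (φ=0.0°): x'=0.0279, y'=0.0000
  A cos θ + B sin θ = C:  0.1321·cos θ + -0.2299·sin θ = 0.1871
  √(A²+B²)=0.2651;  θ1 = -1.0493+0.7877 ≈ -0.2616
arm 2 (φ=120.0°): x'=-0.0139, y'=-0.0242
  A cos θ + B sin θ = C:  0.1739·cos θ + -0.2299·sin θ = 0.1313
  γ=atan2(-0.2299,0.1739)=-0.9231;  ψ=arccos(0.4553)=1.0981;  θ2=γ+ψ≈0.1750
arm 3 (φ=240.0°): x'=-0.0140, y'=0.0242
  A cos θ + B sin θ = C:  0.1740·cos θ + -0.2299·sin θ = 0.1313
  θ3 = atan2(B,A) + arccos(C/0.2883) = 0.1750

θ₁ = -0.2616, θ₂ = 0.1750, θ₃ = 0.1750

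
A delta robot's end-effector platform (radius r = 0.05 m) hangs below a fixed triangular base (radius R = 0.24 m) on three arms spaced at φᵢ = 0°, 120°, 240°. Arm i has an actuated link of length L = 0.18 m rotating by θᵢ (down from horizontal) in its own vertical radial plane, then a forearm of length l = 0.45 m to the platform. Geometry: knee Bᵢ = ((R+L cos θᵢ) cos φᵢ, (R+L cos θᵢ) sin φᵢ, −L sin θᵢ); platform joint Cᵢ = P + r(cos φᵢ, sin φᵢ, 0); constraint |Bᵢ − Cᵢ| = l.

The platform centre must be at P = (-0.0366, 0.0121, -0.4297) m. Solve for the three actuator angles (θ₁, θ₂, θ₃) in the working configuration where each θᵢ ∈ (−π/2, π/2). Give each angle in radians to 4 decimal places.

rotate P by −φ1: (-0.0366, 0.0121, -0.4297)
  e−x'=0.2266;  (l²−L²−(e−x')²−y'²−z²)/2L = -0.1834
  √(A²+B²)=0.4858;  θ1 = -1.0855+1.9580 ≈ 0.8725
rotate P by −φ2: (0.0288, 0.0256, -0.4297)
  A=0.1612, B=-0.4297, C=(l²−L²−A²−y'²−z²)/(2L)=-0.1144
  γ=atan2(-0.4297,0.1612)=-1.2119;  ψ=arccos(-0.2493)=1.8228;  θ2=γ+ψ≈0.6109
arm 3 (φ=240.0°): x'=0.0078, y'=-0.0377
  e−x'=0.1822;  (l²−L²−(e−x')²−y'²−z²)/2L = -0.1365
  θ3 = atan2(B,A) + arccos(C/0.4667) = 0.6979

θ₁ = 0.8725, θ₂ = 0.6109, θ₃ = 0.6979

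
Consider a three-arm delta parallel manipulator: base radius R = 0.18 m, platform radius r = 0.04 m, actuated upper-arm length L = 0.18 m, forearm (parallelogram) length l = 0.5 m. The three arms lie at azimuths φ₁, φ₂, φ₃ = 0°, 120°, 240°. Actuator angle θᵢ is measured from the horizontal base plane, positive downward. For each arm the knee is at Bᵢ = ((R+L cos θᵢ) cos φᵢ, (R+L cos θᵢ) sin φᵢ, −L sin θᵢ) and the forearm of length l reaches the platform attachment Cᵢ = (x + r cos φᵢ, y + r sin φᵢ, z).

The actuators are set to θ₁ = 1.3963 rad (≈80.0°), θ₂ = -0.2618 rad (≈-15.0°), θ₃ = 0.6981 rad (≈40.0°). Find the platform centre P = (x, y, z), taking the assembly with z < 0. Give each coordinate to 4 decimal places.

arm 1 at φ=0.0°: e+L cos θ1 = 0.1713;  O1 = (0.1713, 0.0000, -0.1773)
arm 2 at φ=120.0°: e+L cos θ2 = 0.3139;  O2 = (-0.1569, 0.2718, 0.0466)
O3 = (0.2779·cos240.0°, 0.2779·sin240.0°, -0.1157) = (-0.1389, -0.2407, -0.1157)
|O₂|²−|O₁|² = 0.0399;  |O₃|²−|O₁|² = 0.0299
plane₁₂: -0.6564x+0.5436y+0.4477z = 0.0399
Cramer: x(z) = -0.0543+0.4324z;  y(z) = 0.0079-0.3015z
sphere 1 gives Az²+Bz+C=0 with A=1.2779, B=0.1547, C=-0.1677;  B²−4AC=0.8809;  roots -0.4278, 0.3067;  negative root z = -0.4278
x = -0.2392, y = 0.1369

(-0.2392, 0.1369, -0.4278)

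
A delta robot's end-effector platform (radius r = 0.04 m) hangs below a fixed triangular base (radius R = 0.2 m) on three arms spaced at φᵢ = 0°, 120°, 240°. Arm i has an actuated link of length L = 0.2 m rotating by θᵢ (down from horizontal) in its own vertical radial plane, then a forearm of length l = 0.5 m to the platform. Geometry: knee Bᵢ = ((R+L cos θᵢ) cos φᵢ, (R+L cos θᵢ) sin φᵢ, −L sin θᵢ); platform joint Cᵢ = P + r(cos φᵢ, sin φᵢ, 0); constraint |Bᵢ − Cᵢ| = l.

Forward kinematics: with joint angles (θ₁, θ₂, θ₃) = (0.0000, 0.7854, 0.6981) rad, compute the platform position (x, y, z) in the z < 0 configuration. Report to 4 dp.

arm 1 at φ=0.0°: e+L cos θ1 = 0.3600;  centre 1 = (0.3600, 0.0000, 0.0000)
φ2=120.0°: virtual centre (-0.1507, 0.2610, -0.1414), radius l
φ3=240.0°: virtual centre (-0.1566, -0.2713, -0.1286), radius l
|centre ₂|²−|centre ₁|² = -0.0187;  |centre ₃|²−|centre ₁|² = -0.0150
plane₁₂: -1.0214x+0.5221y+-0.2828z = -0.0187
Cramer: x(z) = 0.0164-0.2631z;  y(z) = -0.0037+0.0271z
into |P−centre ₁|² = l²: 1.0699z² + 0.1806z + -0.1320 = 0;  Δ = 0.5973;  z = -0.4456 or 0.2768 → z<0 root = -0.4456
x = 0.1337, y = -0.0158

(0.1337, -0.0158, -0.4456)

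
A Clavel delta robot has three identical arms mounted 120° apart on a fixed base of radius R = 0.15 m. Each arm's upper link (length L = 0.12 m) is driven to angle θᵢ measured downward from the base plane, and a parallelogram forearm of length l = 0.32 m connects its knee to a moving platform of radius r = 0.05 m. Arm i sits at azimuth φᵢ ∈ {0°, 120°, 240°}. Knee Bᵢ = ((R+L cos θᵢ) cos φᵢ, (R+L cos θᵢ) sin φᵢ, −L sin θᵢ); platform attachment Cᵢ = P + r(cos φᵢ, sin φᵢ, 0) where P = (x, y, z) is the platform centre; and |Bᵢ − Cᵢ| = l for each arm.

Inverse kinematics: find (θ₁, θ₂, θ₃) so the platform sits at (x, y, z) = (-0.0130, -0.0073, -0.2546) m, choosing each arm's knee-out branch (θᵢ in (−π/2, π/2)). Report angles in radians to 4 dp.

φ1=0.0° → target in arm frame (-0.0130, -0.0073)
  e−x'=0.1130;  (l²−L²−(e−x')²−y'²−z²)/2L = 0.0432
  γ=atan2(-0.2546,0.1130)=-1.1531;  ψ=arccos(0.1549)=1.4153;  θ1=γ+ψ≈0.2622
arm 2 (φ=120.0°): x'=0.0002, y'=0.0149
  A cos θ + B sin θ = C:  0.0998·cos θ + -0.2546·sin θ = 0.0541
  θ2 = atan2(B,A) + arccos(C/0.2735) = 0.1744
φ3=240.0° → target in arm frame (0.0128, -0.0076)
  A=0.0872, B=-0.2546, C=(l²−L²−A²−y'²−z²)/(2L)=0.0647
  θ3 = atan2(B,A) + arccos(C/0.2691) = 0.0872

θ₁ = 0.2622, θ₂ = 0.1744, θ₃ = 0.0872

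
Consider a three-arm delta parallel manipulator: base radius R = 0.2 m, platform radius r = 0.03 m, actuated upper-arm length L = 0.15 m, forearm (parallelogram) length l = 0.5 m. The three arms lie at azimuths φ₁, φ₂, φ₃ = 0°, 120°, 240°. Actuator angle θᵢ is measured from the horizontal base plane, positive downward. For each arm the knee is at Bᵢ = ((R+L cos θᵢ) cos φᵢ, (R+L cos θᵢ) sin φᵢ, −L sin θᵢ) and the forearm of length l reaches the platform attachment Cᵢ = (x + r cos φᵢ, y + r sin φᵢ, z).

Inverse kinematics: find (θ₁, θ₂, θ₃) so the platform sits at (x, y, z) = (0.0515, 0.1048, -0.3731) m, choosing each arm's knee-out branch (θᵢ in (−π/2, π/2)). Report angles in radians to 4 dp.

rotate P by −φ1: (0.0515, 0.1048, -0.3731)
  A cos θ + B sin θ = C:  0.1185·cos θ + -0.3731·sin θ = 0.2109
  γ=atan2(-0.3731,0.1185)=-1.2633;  ψ=arccos(0.5388)=1.0018;  θ1=γ+ψ≈-0.2614
φ2=120.0° → target in arm frame (0.0650, -0.0970)
  e−x'=0.1050;  (l²−L²−(e−x')²−y'²−z²)/2L = 0.2262
  √(A²+B²)=0.3876;  θ2 = -1.2965+0.9476 ≈ -0.3489
rotate P by −φ3: (-0.1165, -0.0078, -0.3731)
  A=0.2865, B=-0.3731, C=(l²−L²−A²−y'²−z²)/(2L)=0.0205
  √(A²+B²)=0.4704;  θ3 = -0.9159+1.5272 ≈ 0.6113

θ₁ = -0.2614, θ₂ = -0.3489, θ₃ = 0.6113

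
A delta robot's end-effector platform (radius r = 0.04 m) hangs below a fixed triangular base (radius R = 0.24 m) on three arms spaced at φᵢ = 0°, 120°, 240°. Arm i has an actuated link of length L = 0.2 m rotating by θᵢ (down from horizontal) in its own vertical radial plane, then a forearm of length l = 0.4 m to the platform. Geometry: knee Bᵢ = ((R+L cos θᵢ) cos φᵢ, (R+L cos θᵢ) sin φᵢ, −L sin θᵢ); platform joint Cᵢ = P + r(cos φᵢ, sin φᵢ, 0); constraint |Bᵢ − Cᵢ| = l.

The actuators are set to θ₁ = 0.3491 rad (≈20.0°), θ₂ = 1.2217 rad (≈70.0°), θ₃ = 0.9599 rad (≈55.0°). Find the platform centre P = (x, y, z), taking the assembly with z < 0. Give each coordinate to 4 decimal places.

φ1=0.0°: virtual centre (0.3879, 0.0000, -0.0684), radius l
φ2=120.0°: virtual centre (-0.1342, 0.2324, -0.1879), radius l
S3 = (0.3147·cos240.0°, 0.3147·sin240.0°, -0.1638) = (-0.1574, -0.2726, -0.1638)
eliminate P² terms by subtracting sphere 1 from 2 and 3
[-1.0443 0.4649 -0.2391]·P = -0.0478;  [-1.0906 -0.5451 -0.1908]·P = -0.0293
det = 1.0763;  x = 0.0369+-0.2035z,  y = -0.0200+0.0571z
sphere 1 gives Az²+Bz+C=0 with A=1.0447, B=0.2774, C=-0.0317;  B²−4AC=0.2093;  roots -0.3517, 0.0862;  negative root z = -0.3517
x = 0.1084, y = -0.0401

(0.1084, -0.0401, -0.3517)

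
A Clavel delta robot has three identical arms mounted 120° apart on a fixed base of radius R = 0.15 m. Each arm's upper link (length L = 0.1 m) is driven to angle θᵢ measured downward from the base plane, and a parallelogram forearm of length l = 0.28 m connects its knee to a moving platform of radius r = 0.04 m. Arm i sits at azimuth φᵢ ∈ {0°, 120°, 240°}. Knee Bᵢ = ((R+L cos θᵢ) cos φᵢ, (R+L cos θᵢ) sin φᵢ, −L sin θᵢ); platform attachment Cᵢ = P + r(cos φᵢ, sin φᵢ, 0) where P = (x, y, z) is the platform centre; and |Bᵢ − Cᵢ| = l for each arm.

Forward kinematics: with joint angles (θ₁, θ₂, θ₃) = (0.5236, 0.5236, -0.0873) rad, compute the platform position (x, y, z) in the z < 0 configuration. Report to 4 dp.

(-0.0232, -0.0402, -0.2188)

φ1=0.0°: virtual centre (0.1966, 0.0000, -0.0500), radius l
O2 = (0.1966·cos120.0°, 0.1966·sin120.0°, -0.0500) = (-0.0983, 0.1703, -0.0500)
φ3=240.0°: virtual centre (-0.1048, -0.1815, 0.0087), radius l
|O₂|²−|O₁|² = 0.0000;  |O₃|²−|O₁|² = 0.0029
plane₁₂: -0.5898x+0.3405y+0.0000z = 0.0000
Cramer: x(z) = -0.0023+0.0953z;  y(z) = -0.0040+0.1651z
quadratic in z: (1.0364)z²+(0.0607)z+(-0.0363)=0, √Δ=0.3927 → z ∈ {-0.2188, 0.1602}; z = -0.2188 (taking z<0)
x = -0.0232, y = -0.0402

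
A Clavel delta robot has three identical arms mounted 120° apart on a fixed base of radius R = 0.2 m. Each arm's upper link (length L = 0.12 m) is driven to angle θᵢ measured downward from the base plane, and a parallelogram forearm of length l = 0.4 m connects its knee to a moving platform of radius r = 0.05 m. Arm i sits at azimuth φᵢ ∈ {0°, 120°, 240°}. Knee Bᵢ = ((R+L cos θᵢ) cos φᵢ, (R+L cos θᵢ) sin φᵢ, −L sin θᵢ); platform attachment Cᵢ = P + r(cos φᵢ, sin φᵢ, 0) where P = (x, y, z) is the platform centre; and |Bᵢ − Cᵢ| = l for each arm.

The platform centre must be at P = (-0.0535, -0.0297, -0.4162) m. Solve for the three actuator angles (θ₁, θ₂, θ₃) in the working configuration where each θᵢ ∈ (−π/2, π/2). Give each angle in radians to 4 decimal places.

θ₁ = 1.1348, θ₂ = 0.8729, θ₃ = 0.6109

φ1=0.0° → target in arm frame (-0.0535, -0.0297)
  e−x'=0.2035;  (l²−L²−(e−x')²−y'²−z²)/2L = -0.2913
  θ1 = atan2(B,A) + arccos(C/0.4633) = 1.1348
rotate P by −φ2: (0.0010, 0.0612, -0.4162)
  e−x'=0.1490;  (l²−L²−(e−x')²−y'²−z²)/2L = -0.2232
  θ2 = atan2(B,A) + arccos(C/0.4421) = 0.8729
arm 3 (φ=240.0°): x'=0.0525, y'=-0.0315
  e−x'=0.0975;  (l²−L²−(e−x')²−y'²−z²)/2L = -0.1589
  γ=atan2(-0.4162,0.0975)=-1.3406;  ψ=arccos(-0.3716)=1.9515;  θ3=γ+ψ≈0.6109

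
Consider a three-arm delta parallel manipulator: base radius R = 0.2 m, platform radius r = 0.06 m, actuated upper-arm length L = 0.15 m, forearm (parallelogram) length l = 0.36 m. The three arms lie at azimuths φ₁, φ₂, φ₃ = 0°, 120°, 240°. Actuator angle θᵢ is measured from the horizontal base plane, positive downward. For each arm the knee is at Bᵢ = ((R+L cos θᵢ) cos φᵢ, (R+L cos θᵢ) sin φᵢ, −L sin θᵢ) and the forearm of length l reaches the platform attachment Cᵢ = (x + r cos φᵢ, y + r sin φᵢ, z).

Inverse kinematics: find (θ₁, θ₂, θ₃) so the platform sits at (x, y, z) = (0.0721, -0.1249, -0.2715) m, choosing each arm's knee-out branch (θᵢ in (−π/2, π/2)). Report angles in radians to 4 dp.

θ₁ = 0.0875, θ₂ = 1.2219, θ₃ = 0.0873

φ1=0.0° → target in arm frame (0.0721, -0.1249)
  e−x'=0.0679;  (l²−L²−(e−x')²−y'²−z²)/2L = 0.0439
  √(A²+B²)=0.2799;  θ1 = -1.3257+1.4132 ≈ 0.0875
arm 2 (φ=120.0°): x'=-0.1442, y'=0.0000
  A=0.2842, B=-0.2715, C=(l²−L²−A²−y'²−z²)/(2L)=-0.1580
  √(A²+B²)=0.3931;  θ2 = -0.7625+1.9844 ≈ 1.2219
arm 3 (φ=240.0°): x'=0.0721, y'=0.1249
  A cos θ + B sin θ = C:  0.0679·cos θ + -0.2715·sin θ = 0.0439
  γ=atan2(-0.2715,0.0679)=-1.3258;  ψ=arccos(0.1570)=1.4131;  θ3=γ+ψ≈0.0873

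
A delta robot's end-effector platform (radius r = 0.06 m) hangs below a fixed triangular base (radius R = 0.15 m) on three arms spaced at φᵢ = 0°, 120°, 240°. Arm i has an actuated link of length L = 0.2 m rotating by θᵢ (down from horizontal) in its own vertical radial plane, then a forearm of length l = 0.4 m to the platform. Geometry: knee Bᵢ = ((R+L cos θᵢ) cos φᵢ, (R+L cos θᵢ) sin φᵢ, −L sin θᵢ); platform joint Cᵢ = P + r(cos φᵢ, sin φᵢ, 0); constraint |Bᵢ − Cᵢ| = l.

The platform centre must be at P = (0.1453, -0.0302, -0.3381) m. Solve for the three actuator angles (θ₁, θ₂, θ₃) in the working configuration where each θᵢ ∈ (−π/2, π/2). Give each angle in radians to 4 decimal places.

φ1=0.0° → target in arm frame (0.1453, -0.0302)
  e−x'=-0.0553;  (l²−L²−(e−x')²−y'²−z²)/2L = 0.0043
  θ1 = atan2(B,A) + arccos(C/0.3426) = -0.1747
rotate P by −φ2: (-0.0988, -0.1107, -0.3381)
  e−x'=0.1888;  (l²−L²−(e−x')²−y'²−z²)/2L = -0.1056
  θ2 = atan2(B,A) + arccos(C/0.3872) = 0.7854
arm 3 (φ=240.0°): x'=-0.0465, y'=0.1409
  A=0.1365, B=-0.3381, C=(l²−L²−A²−y'²−z²)/(2L)=-0.0820
  √(A²+B²)=0.3646;  θ3 = -1.1871+1.7977 ≈ 0.6106

θ₁ = -0.1747, θ₂ = 0.7854, θ₃ = 0.6106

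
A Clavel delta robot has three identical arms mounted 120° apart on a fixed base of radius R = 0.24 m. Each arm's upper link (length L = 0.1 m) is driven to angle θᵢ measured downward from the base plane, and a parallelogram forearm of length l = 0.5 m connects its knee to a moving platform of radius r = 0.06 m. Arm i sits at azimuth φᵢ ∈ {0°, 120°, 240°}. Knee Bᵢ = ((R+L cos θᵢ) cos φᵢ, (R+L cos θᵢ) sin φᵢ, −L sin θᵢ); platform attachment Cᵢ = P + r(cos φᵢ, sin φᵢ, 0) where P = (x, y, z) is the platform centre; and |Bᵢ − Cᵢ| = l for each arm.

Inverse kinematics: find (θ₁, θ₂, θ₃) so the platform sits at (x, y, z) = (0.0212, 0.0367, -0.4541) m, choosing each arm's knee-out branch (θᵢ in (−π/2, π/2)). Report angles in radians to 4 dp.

arm 1 (φ=0.0°): x'=0.0212, y'=0.0367
  A cos θ + B sin θ = C:  0.1588·cos θ + -0.4541·sin θ = 0.0361
  γ=atan2(-0.4541,0.1588)=-1.2344;  ψ=arccos(0.0751)=1.4956;  θ1=γ+ψ≈0.2612
rotate P by −φ2: (0.0212, -0.0367, -0.4541)
  e−x'=0.1588;  (l²−L²−(e−x')²−y'²−z²)/2L = 0.0361
  γ=atan2(-0.4541,0.1588)=-1.2344;  ψ=arccos(0.0751)=1.4957;  θ2=γ+ψ≈0.2613
arm 3 (φ=240.0°): x'=-0.0424, y'=0.0000
  A=0.2224, B=-0.4541, C=(l²−L²−A²−y'²−z²)/(2L)=-0.0783
  θ3 = atan2(B,A) + arccos(C/0.5056) = 0.6109

θ₁ = 0.2612, θ₂ = 0.2613, θ₃ = 0.6109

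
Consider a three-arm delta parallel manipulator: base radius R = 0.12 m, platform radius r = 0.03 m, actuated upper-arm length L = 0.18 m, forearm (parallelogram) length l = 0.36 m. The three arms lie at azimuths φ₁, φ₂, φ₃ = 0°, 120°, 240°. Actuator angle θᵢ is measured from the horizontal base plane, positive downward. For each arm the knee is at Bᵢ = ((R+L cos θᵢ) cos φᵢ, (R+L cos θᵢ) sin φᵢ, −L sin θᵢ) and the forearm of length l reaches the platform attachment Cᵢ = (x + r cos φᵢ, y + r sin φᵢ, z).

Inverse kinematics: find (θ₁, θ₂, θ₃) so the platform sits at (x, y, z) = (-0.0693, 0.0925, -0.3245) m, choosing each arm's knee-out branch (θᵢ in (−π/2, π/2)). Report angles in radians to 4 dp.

arm 1 (φ=0.0°): x'=-0.0693, y'=0.0925
  e−x'=0.1593;  (l²−L²−(e−x')²−y'²−z²)/2L = -0.1168
  √(A²+B²)=0.3615;  θ1 = -1.1144+1.8997 ≈ 0.7852
φ2=120.0° → target in arm frame (0.1148, 0.0138)
  e−x'=-0.0248;  (l²−L²−(e−x')²−y'²−z²)/2L = -0.0247
  √(A²+B²)=0.3254;  θ2 = -1.6469+1.6469 ≈ -0.0001
rotate P by −φ3: (-0.0455, -0.1063, -0.3245)
  A=0.1355, B=-0.3245, C=(l²−L²−A²−y'²−z²)/(2L)=-0.1048
  θ3 = atan2(B,A) + arccos(C/0.3516) = 0.6982

θ₁ = 0.7852, θ₂ = -0.0001, θ₃ = 0.6982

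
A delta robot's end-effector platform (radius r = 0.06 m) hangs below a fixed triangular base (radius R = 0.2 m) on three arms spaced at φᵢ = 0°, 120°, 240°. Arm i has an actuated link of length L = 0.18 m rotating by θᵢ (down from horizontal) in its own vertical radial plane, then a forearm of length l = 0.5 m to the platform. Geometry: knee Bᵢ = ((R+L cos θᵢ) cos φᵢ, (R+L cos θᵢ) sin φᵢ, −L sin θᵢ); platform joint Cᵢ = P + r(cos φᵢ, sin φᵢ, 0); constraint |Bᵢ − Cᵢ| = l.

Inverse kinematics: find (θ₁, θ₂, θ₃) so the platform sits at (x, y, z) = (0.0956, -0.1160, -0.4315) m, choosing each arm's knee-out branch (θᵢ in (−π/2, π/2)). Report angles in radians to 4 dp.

θ₁ = 0.0000, θ₂ = 0.8727, θ₃ = 0.1747

φ1=0.0° → target in arm frame (0.0956, -0.1160)
  e−x'=0.0444;  (l²−L²−(e−x')²−y'²−z²)/2L = 0.0444
  γ=atan2(-0.4315,0.0444)=-1.4683;  ψ=arccos(0.1023)=1.4683;  θ1=γ+ψ≈0.0000
arm 2 (φ=120.0°): x'=-0.1483, y'=-0.0248
  e−x'=0.2883;  (l²−L²−(e−x')²−y'²−z²)/2L = -0.1453
  θ2 = atan2(B,A) + arccos(C/0.5189) = 0.8727
φ3=240.0° → target in arm frame (0.0527, 0.1408)
  A cos θ + B sin θ = C:  0.0873·cos θ + -0.4315·sin θ = 0.0110
  √(A²+B²)=0.4403;  θ3 = -1.3711+1.5458 ≈ 0.1747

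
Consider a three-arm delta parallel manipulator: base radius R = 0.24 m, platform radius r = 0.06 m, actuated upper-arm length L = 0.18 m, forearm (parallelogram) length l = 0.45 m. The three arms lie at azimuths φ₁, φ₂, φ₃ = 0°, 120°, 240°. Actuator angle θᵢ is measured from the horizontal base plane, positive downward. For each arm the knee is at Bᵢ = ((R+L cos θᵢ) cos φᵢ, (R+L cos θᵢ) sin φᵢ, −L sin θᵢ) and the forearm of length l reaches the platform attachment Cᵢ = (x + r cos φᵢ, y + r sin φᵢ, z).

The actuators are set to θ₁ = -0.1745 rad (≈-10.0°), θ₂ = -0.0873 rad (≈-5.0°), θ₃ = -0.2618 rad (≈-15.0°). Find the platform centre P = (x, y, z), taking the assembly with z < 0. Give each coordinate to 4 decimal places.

φ1=0.0°: virtual centre (0.3573, 0.0000, 0.0313), radius l
arm 2 at φ=120.0°: e+L cos θ2 = 0.3593;  O2 = (-0.1797, 0.3112, 0.0157)
O3 = (0.3539·cos240.0°, 0.3539·sin240.0°, 0.0466) = (-0.1769, -0.3065, 0.0466)
subtract pairs → two planes through P
plane₁₂: -1.0738x+0.6224y+-0.0311z = 0.0007
Cramer: x(z) = 0.0002+0.0000z;  y(z) = 0.0016+0.0500z
quadratic in z: (1.0025)z²+(-0.0624)z+(-0.0740)=0, √Δ=0.5485 → z ∈ {-0.2425, 0.3047}; z = -0.2425 (taking z<0)
x = 0.0002, y = -0.0105

(0.0002, -0.0105, -0.2425)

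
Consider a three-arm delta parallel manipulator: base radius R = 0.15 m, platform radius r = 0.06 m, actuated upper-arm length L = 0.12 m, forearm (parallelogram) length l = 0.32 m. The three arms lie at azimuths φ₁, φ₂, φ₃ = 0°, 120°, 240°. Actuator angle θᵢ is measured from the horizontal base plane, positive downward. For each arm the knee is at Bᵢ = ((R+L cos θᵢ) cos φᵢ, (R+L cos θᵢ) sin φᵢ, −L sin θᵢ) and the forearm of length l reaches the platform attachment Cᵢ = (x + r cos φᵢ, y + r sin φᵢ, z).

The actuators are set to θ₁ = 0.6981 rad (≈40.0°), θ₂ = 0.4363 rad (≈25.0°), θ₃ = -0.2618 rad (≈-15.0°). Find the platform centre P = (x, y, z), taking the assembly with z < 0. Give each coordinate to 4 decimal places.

(-0.0689, -0.0631, -0.2655)

arm 1 at φ=0.0°: e+L cos θ1 = 0.1819;  O1 = (0.1819, 0.0000, -0.0771)
O2 = (0.1988·cos120.0°, 0.1988·sin120.0°, -0.0507) = (-0.0994, 0.1721, -0.0507)
arm 3 at φ=240.0°: e+L cos θ3 = 0.2059;  O3 = (-0.1030, -0.1783, 0.0311)
subtract pairs → two planes through P
[-0.5626 0.3443 0.0528]·P = 0.0030;  [-0.5698 -0.3566 0.2164]·P = 0.0043
det = 0.3968;  x = -0.0065+0.2352z,  y = -0.0018+0.2309z
into |P−O₁|² = l²: 1.1087z² + 0.0648z + -0.0610 = 0;  Δ = 0.2745;  z = -0.2655 or 0.2071 → z<0 root = -0.2655
x = -0.0689, y = -0.0631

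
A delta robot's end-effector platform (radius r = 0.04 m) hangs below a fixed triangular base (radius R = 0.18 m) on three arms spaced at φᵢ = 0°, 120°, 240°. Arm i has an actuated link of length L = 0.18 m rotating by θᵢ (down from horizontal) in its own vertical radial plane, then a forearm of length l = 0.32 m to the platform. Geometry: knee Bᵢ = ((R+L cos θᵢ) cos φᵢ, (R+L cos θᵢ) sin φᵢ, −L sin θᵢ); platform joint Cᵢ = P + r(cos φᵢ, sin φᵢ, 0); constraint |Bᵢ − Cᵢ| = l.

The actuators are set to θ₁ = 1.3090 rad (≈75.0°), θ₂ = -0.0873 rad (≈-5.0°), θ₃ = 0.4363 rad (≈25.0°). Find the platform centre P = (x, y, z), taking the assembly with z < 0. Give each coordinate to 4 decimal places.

(-0.1310, 0.0350, -0.1922)

arm 1 at φ=0.0°: (R−r)+L cos θ1 = 0.1866;  O1 = (0.1866, 0.0000, -0.1739)
φ2=120.0°: virtual centre (-0.1597, 0.2765, 0.0157), radius l
φ3=240.0°: virtual centre (-0.1516, -0.2625, -0.0761), radius l
eliminate P² terms by subtracting sphere 1 from 2 and 3
linear system: -0.6925x+0.5531y = 0.0372−0.3791z; -0.6763x+-0.5251y = 0.0326−0.1956z
Cramer: x(z) = -0.0509+0.4165z;  y(z) = 0.0034-0.1640z
sphere 1 gives Az²+Bz+C=0 with A=1.2004, B=0.1488, C=-0.0157;  B²−4AC=0.0977;  roots -0.1922, 0.0683;  negative root z = -0.1922
x = -0.1310, y = 0.0350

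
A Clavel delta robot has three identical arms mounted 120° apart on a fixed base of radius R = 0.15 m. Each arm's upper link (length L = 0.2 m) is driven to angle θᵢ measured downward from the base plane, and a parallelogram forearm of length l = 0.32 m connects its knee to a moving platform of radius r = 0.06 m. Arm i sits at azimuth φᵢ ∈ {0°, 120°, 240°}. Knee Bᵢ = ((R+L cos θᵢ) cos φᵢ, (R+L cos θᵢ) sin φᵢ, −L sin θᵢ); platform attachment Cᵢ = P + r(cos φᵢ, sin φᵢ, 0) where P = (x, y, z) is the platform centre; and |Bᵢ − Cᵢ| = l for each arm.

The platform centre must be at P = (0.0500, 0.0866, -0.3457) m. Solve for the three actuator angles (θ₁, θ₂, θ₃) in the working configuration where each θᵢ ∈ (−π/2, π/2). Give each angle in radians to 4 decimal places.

θ₁ = 0.6109, θ₂ = 0.6109, θ₃ = 1.1345

φ1=0.0° → target in arm frame (0.0500, 0.0866)
  A=0.0400, B=-0.3457, C=(l²−L²−A²−y'²−z²)/(2L)=-0.1655
  θ1 = atan2(B,A) + arccos(C/0.3480) = 0.6109
φ2=120.0° → target in arm frame (0.0500, -0.0866)
  e−x'=0.0400;  (l²−L²−(e−x')²−y'²−z²)/2L = -0.1655
  √(A²+B²)=0.3480;  θ2 = -1.4556+2.0665 ≈ 0.6109
φ3=240.0° → target in arm frame (-0.1000, 0.0000)
  A=0.1900, B=-0.3457, C=(l²−L²−A²−y'²−z²)/(2L)=-0.2330
  γ=atan2(-0.3457,0.1900)=-1.0683;  ψ=arccos(-0.5907)=2.2027;  θ3=γ+ψ≈1.1345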